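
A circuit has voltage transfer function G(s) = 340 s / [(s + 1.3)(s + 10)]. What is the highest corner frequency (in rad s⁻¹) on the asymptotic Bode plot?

10 rad s⁻¹

Break frequencies occur at each pole and zero magnitude: 1.3 rad s⁻¹, 10 rad s⁻¹.
The highest is 10 rad s⁻¹.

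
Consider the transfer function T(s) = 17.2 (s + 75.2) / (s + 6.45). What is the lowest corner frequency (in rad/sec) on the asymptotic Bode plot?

6.45 rad/sec

Break frequencies occur at each pole and zero magnitude: 6.45 rad/sec, 75.2 rad/sec.
The lowest is 6.45 rad/sec.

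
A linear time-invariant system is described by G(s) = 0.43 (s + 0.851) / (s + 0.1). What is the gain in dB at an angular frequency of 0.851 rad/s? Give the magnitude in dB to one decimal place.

|j0.851 + 0.851| = √(0.851² + 0.851²) = 1.203
|j0.851 + 0.1| = √(0.851² + 0.1²) = 0.8569
|G(j0.851)| = 0.43 × 1.203 / 0.8569 = 0.60396
20 log₁₀(0.60396) = -4.38 dB

-4.4 dB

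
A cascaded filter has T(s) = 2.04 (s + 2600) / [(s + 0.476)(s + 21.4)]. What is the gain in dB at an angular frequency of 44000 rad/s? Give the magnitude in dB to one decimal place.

|j44000 + 2600| = √(44000² + 2600²) = 4.408e+04
|j44000 + 0.476| = √(44000² + 0.476²) = 4.4e+04
|j44000 + 21.4| = √(44000² + 21.4²) = 4.4e+04
|T(j44000)| = 2.04 × 4.408e+04 / (4.4e+04 × 4.4e+04) = 4.6445e-05
20 log₁₀(4.6445e-05) = -86.66 dB

-86.7 dB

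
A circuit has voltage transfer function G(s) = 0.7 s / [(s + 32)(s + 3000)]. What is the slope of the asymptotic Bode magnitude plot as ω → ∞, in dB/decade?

-20 dB/decade

With 1 zero and 2 poles, the high-frequency asymptotic slope is 20 × (1 − 2) = -20 dB/decade.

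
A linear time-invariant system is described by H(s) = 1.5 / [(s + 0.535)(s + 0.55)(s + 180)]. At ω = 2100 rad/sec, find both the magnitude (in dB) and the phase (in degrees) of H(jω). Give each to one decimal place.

|j2100 + 0.535| = √(2100² + 0.535²) = 2100
|j2100 + 0.55| = √(2100² + 0.55²) = 2100
|j2100 + 180| = √(2100² + 180²) = 2108
|H(j2100)| = 1.5 / (2100 × 2100 × 2108) = 1.6138e-10
20 log₁₀(1.6138e-10) = -195.84 dB
∠(j2100 + 0.535) = arctan(2100/0.535) = 89.99°
∠(j2100 + 0.55) = arctan(2100/0.55) = 89.98°
∠(j2100 + 180) = arctan(2100/180) = 85.10°
∠H(j2100) = − (89.99° + 89.98° + 85.10°) = -265.07°

|H| = -195.8 dB, ∠H = -265.1°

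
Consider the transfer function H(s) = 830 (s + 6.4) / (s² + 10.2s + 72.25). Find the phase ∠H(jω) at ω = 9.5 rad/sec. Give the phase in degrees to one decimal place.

-44.5°

∠(j9.5 + 6.4) = arctan(9.5/6.4) = 56.03°
∠[(j9.5)² + 10.2(j9.5) + 72.25] = ∠[-18 + j96.9] = 100.52°
∠H(j9.5) = 56.03° − 100.52° = -44.49°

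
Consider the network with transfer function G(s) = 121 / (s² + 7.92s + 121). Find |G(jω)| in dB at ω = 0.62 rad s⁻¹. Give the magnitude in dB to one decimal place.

|(j0.62)² + 7.92(j0.62) + 121| = |120.62 + j4.9104| = 120.7
|G(j0.62)| = 121 / 120.7 = 1.0024
20 log₁₀(1.0024) = 0.02 dB

0.0 dB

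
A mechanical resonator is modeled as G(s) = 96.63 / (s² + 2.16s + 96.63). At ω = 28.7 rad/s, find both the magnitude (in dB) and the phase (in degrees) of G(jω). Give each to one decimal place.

|G| = -17.6 dB, ∠G = -175.1°

|(j28.7)² + 2.16(j28.7) + 96.63| = |-727.06 + j61.992| = 729.7
|G(j28.7)| = 96.63 / 729.7 = 0.13242
20 log₁₀(0.13242) = -17.56 dB
∠[(j28.7)² + 2.16(j28.7) + 96.63] = ∠[-727.06 + j61.992] = 175.13°
∠G(j28.7) = −175.13° = -175.13°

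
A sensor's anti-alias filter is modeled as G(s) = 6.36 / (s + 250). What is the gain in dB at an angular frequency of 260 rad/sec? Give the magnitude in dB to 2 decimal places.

|j260 + 250| = √(260² + 250²) = 360.7
|G(j260)| = 6.36 / 360.7 = 0.017633
20 log₁₀(0.017633) = -35.074 dB

-35.07 dB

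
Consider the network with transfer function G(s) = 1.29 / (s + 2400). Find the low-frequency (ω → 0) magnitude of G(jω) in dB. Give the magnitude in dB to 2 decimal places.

G(0) = 1.29 / 2400 = 0.0005375
20 log₁₀(0.0005375) = -65.392 dB

-65.39 dB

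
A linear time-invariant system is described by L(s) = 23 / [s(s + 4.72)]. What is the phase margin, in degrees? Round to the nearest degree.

51°

Gain crossover: |L(jω)| = 1 at ω ≈ 3.8 rad s⁻¹.
∠L(j3.8) = −90° − arctan(3.8/4.72) ≈ -128.81°
PM = 180° + (-128.81°) = 51.19°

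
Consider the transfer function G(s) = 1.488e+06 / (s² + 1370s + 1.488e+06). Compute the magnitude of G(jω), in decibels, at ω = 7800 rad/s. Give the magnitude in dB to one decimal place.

-32.2 dB

|(j7800)² + 1370(j7800) + 1.488e+06| = |-5.9352e+07 + j1.0686e+07| = 6.031e+07
|G(j7800)| = 1.488e+06 / 6.031e+07 = 0.024674
20 log₁₀(0.024674) = -32.16 dB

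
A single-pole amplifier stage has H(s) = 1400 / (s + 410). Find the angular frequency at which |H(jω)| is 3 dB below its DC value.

For a single-pole low-pass, the −3 dB point is at the pole: ω = 410 rad/s.

410 rad/s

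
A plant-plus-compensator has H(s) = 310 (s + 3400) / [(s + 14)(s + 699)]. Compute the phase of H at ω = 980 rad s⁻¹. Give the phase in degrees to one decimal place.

-127.6°

∠(j980 + 3400) = arctan(980/3400) = 16.08°
∠(j980 + 14) = arctan(980/14) = 89.18°
∠(j980 + 699) = arctan(980/699) = 54.50°
∠H(j980) = 16.08° − (89.18° + 54.50°) = -127.60°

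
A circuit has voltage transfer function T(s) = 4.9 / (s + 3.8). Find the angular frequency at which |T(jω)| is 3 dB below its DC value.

3.8 rad s⁻¹

For a single-pole low-pass, the −3 dB point is at the pole: ω = 3.8 rad s⁻¹.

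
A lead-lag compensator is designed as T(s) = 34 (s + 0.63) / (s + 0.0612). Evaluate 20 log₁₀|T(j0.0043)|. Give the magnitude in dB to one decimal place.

50.9 dB

|j0.0043 + 0.63| = √(0.0043² + 0.63²) = 0.63
|j0.0043 + 0.0612| = √(0.0043² + 0.0612²) = 0.06135
|T(j0.0043)| = 34 × 0.63 / 0.06135 = 349.15
20 log₁₀(349.15) = 50.86 dB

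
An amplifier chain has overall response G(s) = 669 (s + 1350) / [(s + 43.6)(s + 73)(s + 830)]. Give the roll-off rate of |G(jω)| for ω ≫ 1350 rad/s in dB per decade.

With 1 zero and 3 poles, the high-frequency asymptotic slope is 20 × (1 − 3) = -40 dB/decade.

-40 dB/decade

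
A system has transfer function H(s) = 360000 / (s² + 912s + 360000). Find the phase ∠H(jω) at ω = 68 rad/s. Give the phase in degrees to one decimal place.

-9.9°

∠[(j68)² + 912(j68) + 360000] = ∠[3.5538e+05 + j62016] = 9.90°
∠H(j68) = −9.90° = -9.90°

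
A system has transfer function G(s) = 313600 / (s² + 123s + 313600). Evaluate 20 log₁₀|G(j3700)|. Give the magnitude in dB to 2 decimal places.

|(j3700)² + 123(j3700) + 313600| = |-1.3376e+07 + j4.551e+05| = 1.338e+07
|G(j3700)| = 313600 / 1.338e+07 = 0.023431
20 log₁₀(0.023431) = -32.604 dB

-32.60 dB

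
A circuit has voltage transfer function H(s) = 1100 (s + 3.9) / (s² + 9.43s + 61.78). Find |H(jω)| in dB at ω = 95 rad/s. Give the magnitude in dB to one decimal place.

21.3 dB

|j95 + 3.9| = √(95² + 3.9²) = 95.08
|(j95)² + 9.43(j95) + 61.78| = |-8963.2 + j895.85| = 9008
|H(j95)| = 1100 × 95.08 / 9008 = 11.611
20 log₁₀(11.611) = 21.30 dB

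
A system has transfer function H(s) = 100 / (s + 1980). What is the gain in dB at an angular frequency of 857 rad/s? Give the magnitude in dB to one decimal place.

|j857 + 1980| = √(857² + 1980²) = 2158
|H(j857)| = 100 / 2158 = 0.04635
20 log₁₀(0.04635) = -26.68 dB

-26.7 dB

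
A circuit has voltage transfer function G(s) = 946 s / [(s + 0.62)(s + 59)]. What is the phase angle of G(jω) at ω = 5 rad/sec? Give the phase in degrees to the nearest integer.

∠(j5) = 90.00°
∠(j5 + 0.62) = arctan(5/0.62) = 82.93°
∠(j5 + 59) = arctan(5/59) = 4.84°
∠G(j5) = 90.00° − (82.93° + 4.84°) = 2.22°

2°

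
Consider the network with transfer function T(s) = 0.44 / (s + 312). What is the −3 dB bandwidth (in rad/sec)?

312 rad/sec

For a single-pole low-pass, the −3 dB point is at the pole: ω = 312 rad/sec.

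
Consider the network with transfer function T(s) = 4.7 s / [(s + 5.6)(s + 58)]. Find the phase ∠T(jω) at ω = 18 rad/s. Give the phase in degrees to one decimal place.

0.0°

∠(j18) = 90.00°
∠(j18 + 5.6) = arctan(18/5.6) = 72.72°
∠(j18 + 58) = arctan(18/58) = 17.24°
∠T(j18) = 90.00° − (72.72° + 17.24°) = 0.04°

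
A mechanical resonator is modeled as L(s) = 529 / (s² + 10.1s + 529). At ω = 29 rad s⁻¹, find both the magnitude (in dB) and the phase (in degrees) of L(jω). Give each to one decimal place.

|(j29)² + 10.1(j29) + 529| = |-312 + j292.9| = 427.9
|L(j29)| = 529 / 427.9 = 1.2361
20 log₁₀(1.2361) = 1.84 dB
∠[(j29)² + 10.1(j29) + 529] = ∠[-312 + j292.9] = 136.81°
∠L(j29) = −136.81° = -136.81°

|L| = 1.8 dB, ∠L = -136.8 deg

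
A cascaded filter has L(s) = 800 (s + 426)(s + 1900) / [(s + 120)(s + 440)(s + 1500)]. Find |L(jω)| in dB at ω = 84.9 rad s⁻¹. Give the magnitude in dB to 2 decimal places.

|j84.9 + 426| = √(84.9² + 426²) = 434.4
|j84.9 + 1900| = √(84.9² + 1900²) = 1902
|j84.9 + 120| = √(84.9² + 120²) = 147
|j84.9 + 440| = √(84.9² + 440²) = 448.1
|j84.9 + 1500| = √(84.9² + 1500²) = 1502
|L(j84.9)| = 800 × 434.4 × 1902 / (147 × 448.1 × 1502) = 6.6782
20 log₁₀(6.6782) = 16.493 dB

16.49 dB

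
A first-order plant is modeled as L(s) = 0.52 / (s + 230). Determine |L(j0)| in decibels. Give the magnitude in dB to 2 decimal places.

-52.91 dB

L(0) = 0.52 / 230 = 0.0022609
20 log₁₀(0.0022609) = -52.914 dB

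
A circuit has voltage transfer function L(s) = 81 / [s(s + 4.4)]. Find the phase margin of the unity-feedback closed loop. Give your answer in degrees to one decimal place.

27.4°

Gain crossover: |L(jω)| = 1 at ω ≈ 8.48 rad/s.
∠L(j8.48) = −90° − arctan(8.48/4.4) ≈ -152.57°
PM = 180° + (-152.57°) = 27.43°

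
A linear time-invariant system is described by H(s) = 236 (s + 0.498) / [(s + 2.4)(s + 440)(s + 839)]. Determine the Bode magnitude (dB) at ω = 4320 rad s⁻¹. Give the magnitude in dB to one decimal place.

|j4320 + 0.498| = √(4320² + 0.498²) = 4320
|j4320 + 2.4| = √(4320² + 2.4²) = 4320
|j4320 + 440| = √(4320² + 440²) = 4342
|j4320 + 839| = √(4320² + 839²) = 4401
|H(j4320)| = 236 × 4320 / (4320 × 4342 × 4401) = 1.235e-05
20 log₁₀(1.235e-05) = -98.17 dB

-98.2 dB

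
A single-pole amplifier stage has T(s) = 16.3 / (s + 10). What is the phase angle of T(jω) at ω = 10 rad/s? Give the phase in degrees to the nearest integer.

-45°

∠(j10 + 10) = arctan(10/10) = 45.00°
∠T(j10) = −45.00° = -45.00°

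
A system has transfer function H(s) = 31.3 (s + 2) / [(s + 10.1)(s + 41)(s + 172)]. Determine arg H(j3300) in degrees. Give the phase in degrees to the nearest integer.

-176°

∠(j3300 + 2) = arctan(3300/2) = 89.97°
∠(j3300 + 10.1) = arctan(3300/10.1) = 89.82°
∠(j3300 + 41) = arctan(3300/41) = 89.29°
∠(j3300 + 172) = arctan(3300/172) = 87.02°
∠H(j3300) = 89.97° − (89.82° + 89.29° + 87.02°) = -176.16°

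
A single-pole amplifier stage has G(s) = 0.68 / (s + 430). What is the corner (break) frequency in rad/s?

430 rad/s

The single real pole at s = −430 gives a corner at ω = 430 rad/s.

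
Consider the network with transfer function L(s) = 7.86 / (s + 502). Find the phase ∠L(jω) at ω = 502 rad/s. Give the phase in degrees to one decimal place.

∠(j502 + 502) = arctan(502/502) = 45.00°
∠L(j502) = −45.00° = -45.00°

-45.0°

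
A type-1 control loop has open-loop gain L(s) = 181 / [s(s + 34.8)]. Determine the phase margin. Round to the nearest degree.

82 deg

Gain crossover: |L(jω)| = 1 at ω ≈ 5.15 rad/s.
∠L(j5.15) = −90° − arctan(5.15/34.8) ≈ -98.41°
PM = 180° + (-98.41°) = 81.59°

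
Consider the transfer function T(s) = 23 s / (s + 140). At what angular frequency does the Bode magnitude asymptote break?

140 rad/s

The single real pole at s = −140 gives a corner at ω = 140 rad/s.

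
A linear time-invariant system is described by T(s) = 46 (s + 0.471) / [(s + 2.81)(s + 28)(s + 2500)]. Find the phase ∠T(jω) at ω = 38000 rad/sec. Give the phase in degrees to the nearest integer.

-176°

∠(j38000 + 0.471) = arctan(38000/0.471) = 90.00°
∠(j38000 + 2.81) = arctan(38000/2.81) = 90.00°
∠(j38000 + 28) = arctan(38000/28) = 89.96°
∠(j38000 + 2500) = arctan(38000/2500) = 86.24°
∠T(j38000) = 90.00° − (90.00° + 89.96° + 86.24°) = -176.19°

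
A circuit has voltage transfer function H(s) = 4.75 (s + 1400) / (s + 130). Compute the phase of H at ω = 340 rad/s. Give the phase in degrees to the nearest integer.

∠(j340 + 1400) = arctan(340/1400) = 13.65°
∠(j340 + 130) = arctan(340/130) = 69.08°
∠H(j340) = 13.65° − 69.08° = -55.43°

-55°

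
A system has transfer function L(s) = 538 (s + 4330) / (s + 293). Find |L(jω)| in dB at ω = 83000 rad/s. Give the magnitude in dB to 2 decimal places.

|j83000 + 4330| = √(83000² + 4330²) = 8.311e+04
|j83000 + 293| = √(83000² + 293²) = 8.3e+04
|L(j83000)| = 538 × 8.311e+04 / 8.3e+04 = 538.73
20 log₁₀(538.73) = 54.627 dB

54.63 dB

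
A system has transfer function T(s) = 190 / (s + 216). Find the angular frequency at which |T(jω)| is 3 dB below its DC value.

For a single-pole low-pass, the −3 dB point is at the pole: ω = 216 rad/s.

216 rad/s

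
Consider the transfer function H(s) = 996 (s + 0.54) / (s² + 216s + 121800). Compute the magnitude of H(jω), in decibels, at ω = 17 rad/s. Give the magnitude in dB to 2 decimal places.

-17.12 dB

|j17 + 0.54| = √(17² + 0.54²) = 17.01
|(j17)² + 216(j17) + 121800| = |1.2151e+05 + j3672| = 1.216e+05
|H(j17)| = 996 × 17.01 / 1.216e+05 = 0.13935
20 log₁₀(0.13935) = -17.118 dB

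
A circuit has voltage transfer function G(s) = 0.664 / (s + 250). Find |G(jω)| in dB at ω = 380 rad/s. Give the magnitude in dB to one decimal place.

|j380 + 250| = √(380² + 250²) = 454.9
|G(j380)| = 0.664 / 454.9 = 0.0014598
20 log₁₀(0.0014598) = -56.71 dB

-56.7 dB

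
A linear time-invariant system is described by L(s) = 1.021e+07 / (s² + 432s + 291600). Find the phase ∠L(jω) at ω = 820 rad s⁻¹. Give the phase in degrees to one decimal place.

∠[(j820)² + 432(j820) + 291600] = ∠[-3.808e+05 + j3.5424e+05] = 137.07°
∠L(j820) = −137.07° = -137.07°

-137.1°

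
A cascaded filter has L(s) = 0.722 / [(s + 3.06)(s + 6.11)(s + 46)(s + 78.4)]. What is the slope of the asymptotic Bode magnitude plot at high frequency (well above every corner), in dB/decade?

-80 dB/decade

With 0 zeros and 4 poles, the high-frequency asymptotic slope is 20 × (0 − 4) = -80 dB/decade.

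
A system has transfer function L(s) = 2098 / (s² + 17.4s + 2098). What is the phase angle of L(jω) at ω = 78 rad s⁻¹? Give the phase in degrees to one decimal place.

∠[(j78)² + 17.4(j78) + 2098] = ∠[-3986 + j1357.2] = 161.20°
∠L(j78) = −161.20° = -161.20°

-161.2 deg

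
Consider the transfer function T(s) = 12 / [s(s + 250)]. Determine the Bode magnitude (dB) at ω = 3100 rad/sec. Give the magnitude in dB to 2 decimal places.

|j3100 + 250| = √(3100² + 250²) = 3110
|j3100| = 3100
|T(j3100)| = 12 / (3110 × 3100) = 1.2447e-06
20 log₁₀(1.2447e-06) = -118.099 dB

-118.10 dB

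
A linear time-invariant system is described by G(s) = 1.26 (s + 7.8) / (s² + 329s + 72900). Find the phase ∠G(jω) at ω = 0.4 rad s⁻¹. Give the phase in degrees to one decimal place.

2.8 deg

∠(j0.4 + 7.8) = arctan(0.4/7.8) = 2.94°
∠[(j0.4)² + 329(j0.4) + 72900] = ∠[72900 + j131.6] = 0.10°
∠G(j0.4) = 2.94° − 0.10° = 2.83°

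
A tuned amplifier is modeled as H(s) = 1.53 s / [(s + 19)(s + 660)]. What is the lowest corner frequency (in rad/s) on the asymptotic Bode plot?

Break frequencies occur at each pole and zero magnitude: 19 rad/s, 660 rad/s.
The lowest is 19 rad/s.

19 rad/s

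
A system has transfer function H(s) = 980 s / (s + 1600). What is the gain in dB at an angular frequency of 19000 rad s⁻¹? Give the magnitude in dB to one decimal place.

|j19000| = 1.9e+04
|j19000 + 1600| = √(19000² + 1600²) = 1.907e+04
|H(j19000)| = 980 × 1.9e+04 / 1.907e+04 = 976.54
20 log₁₀(976.54) = 59.79 dB

59.8 dB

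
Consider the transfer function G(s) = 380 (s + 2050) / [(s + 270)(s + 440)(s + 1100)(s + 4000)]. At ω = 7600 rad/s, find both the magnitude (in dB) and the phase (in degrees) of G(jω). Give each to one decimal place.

|G| = -182.1 dB, ∠G = -243.8°

|j7600 + 2050| = √(7600² + 2050²) = 7872
|j7600 + 270| = √(7600² + 270²) = 7605
|j7600 + 440| = √(7600² + 440²) = 7613
|j7600 + 1100| = √(7600² + 1100²) = 7679
|j7600 + 4000| = √(7600² + 4000²) = 8588
|G(j7600)| = 380 × 7872 / (7605 × 7613 × 7679 × 8588) = 7.8342e-10
20 log₁₀(7.8342e-10) = -182.12 dB
∠(j7600 + 2050) = arctan(7600/2050) = 74.90°
∠(j7600 + 270) = arctan(7600/270) = 87.97°
∠(j7600 + 440) = arctan(7600/440) = 86.69°
∠(j7600 + 1100) = arctan(7600/1100) = 81.76°
∠(j7600 + 4000) = arctan(7600/4000) = 62.24°
∠G(j7600) = 74.90° − (87.97° + 86.69° + 81.76° + 62.24°) = -243.75°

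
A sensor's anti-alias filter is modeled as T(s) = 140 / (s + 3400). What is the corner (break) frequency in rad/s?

3400 rad/s

The single real pole at s = −3400 gives a corner at ω = 3400 rad/s.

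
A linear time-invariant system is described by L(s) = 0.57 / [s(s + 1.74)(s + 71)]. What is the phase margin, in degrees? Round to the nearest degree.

90°

Gain crossover: |L(jω)| = 1 at ω ≈ 0.00461 rad s⁻¹.
∠L(j0.00461) = −90° − arctan(0.00461/1.74) − arctan(0.00461/71) ≈ -90.16°
PM = 180° + (-90.16°) = 89.84°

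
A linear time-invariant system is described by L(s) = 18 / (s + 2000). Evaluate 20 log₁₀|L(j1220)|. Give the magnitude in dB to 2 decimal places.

-42.29 dB

|j1220 + 2000| = √(1220² + 2000²) = 2343
|L(j1220)| = 18 / 2343 = 0.0076833
20 log₁₀(0.0076833) = -42.289 dB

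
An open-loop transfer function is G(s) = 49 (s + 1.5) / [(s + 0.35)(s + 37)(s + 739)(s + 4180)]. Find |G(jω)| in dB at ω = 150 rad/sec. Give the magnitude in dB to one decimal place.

|j150 + 1.5| = √(150² + 1.5²) = 150
|j150 + 0.35| = √(150² + 0.35²) = 150
|j150 + 37| = √(150² + 37²) = 154.5
|j150 + 739| = √(150² + 739²) = 754.1
|j150 + 4180| = √(150² + 4180²) = 4183
|G(j150)| = 49 × 150 / (150 × 154.5 × 754.1 × 4183) = 1.0056e-07
20 log₁₀(1.0056e-07) = -139.95 dB

-140.0 dB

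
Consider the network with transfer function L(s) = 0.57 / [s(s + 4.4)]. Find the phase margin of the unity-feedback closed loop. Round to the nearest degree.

Gain crossover: |L(jω)| = 1 at ω ≈ 0.129 rad s⁻¹.
∠L(j0.129) = −90° − arctan(0.129/4.4) ≈ -91.69°
PM = 180° + (-91.69°) = 88.31°

88°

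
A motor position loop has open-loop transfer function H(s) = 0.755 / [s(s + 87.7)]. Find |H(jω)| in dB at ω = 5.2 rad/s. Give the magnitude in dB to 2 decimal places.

-55.64 dB

|j5.2 + 87.7| = √(5.2² + 87.7²) = 87.85
|j5.2| = 5.2
|H(j5.2)| = 0.755 / (87.85 × 5.2) = 0.0016527
20 log₁₀(0.0016527) = -55.636 dB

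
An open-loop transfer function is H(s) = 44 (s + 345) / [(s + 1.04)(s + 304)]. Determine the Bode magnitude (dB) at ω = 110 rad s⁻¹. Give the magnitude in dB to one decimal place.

-7.0 dB

|j110 + 345| = √(110² + 345²) = 362.1
|j110 + 1.04| = √(110² + 1.04²) = 110
|j110 + 304| = √(110² + 304²) = 323.3
|H(j110)| = 44 × 362.1 / (110 × 323.3) = 0.44801
20 log₁₀(0.44801) = -6.97 dB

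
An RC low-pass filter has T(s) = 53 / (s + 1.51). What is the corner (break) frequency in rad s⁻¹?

The single real pole at s = −1.51 gives a corner at ω = 1.51 rad s⁻¹.

1.51 rad s⁻¹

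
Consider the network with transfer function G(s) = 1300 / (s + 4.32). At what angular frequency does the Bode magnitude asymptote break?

4.32 rad s⁻¹

The single real pole at s = −4.32 gives a corner at ω = 4.32 rad s⁻¹.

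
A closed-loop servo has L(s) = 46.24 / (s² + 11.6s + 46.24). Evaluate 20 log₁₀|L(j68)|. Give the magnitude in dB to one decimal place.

|(j68)² + 11.6(j68) + 46.24| = |-4577.8 + j788.8| = 4645
|L(j68)| = 46.24 / 4645 = 0.0099543
20 log₁₀(0.0099543) = -40.04 dB

-40.0 dB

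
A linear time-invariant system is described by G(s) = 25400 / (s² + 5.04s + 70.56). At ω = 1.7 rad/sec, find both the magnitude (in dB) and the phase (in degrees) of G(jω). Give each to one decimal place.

|(j1.7)² + 5.04(j1.7) + 70.56| = |67.67 + j8.568| = 68.21
|G(j1.7)| = 25400 / 68.21 = 372.38
20 log₁₀(372.38) = 51.42 dB
∠[(j1.7)² + 5.04(j1.7) + 70.56] = ∠[67.67 + j8.568] = 7.22°
∠G(j1.7) = −7.22° = -7.22°

|G| = 51.4 dB, ∠G = -7.2°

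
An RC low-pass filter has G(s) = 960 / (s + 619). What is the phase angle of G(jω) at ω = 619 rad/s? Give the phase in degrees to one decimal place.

-45.0°

∠(j619 + 619) = arctan(619/619) = 45.00°
∠G(j619) = −45.00° = -45.00°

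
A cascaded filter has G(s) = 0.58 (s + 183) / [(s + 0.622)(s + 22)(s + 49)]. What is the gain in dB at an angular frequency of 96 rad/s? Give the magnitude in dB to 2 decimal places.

|j96 + 183| = √(96² + 183²) = 206.7
|j96 + 0.622| = √(96² + 0.622²) = 96
|j96 + 22| = √(96² + 22²) = 98.49
|j96 + 49| = √(96² + 49²) = 107.8
|G(j96)| = 0.58 × 206.7 / (96 × 98.49 × 107.8) = 0.00011761
20 log₁₀(0.00011761) = -78.591 dB

-78.59 dB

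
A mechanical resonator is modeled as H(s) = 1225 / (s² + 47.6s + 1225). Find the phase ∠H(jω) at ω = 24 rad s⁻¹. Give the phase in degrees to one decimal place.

-60.4°

∠[(j24)² + 47.6(j24) + 1225] = ∠[649 + j1142.4] = 60.40°
∠H(j24) = −60.40° = -60.40°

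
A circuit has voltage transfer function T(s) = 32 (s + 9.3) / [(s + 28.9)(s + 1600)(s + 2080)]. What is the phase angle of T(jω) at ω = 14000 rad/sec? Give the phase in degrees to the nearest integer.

∠(j14000 + 9.3) = arctan(14000/9.3) = 89.96°
∠(j14000 + 28.9) = arctan(14000/28.9) = 89.88°
∠(j14000 + 1600) = arctan(14000/1600) = 83.48°
∠(j14000 + 2080) = arctan(14000/2080) = 81.55°
∠T(j14000) = 89.96° − (89.88° + 83.48° + 81.55°) = -164.95°

-165°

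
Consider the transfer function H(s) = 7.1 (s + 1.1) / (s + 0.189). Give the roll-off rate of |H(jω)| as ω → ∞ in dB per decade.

0 dB/decade

With 1 zero and 1 pole, the high-frequency asymptotic slope is 20 × (1 − 1) = 0 dB/decade.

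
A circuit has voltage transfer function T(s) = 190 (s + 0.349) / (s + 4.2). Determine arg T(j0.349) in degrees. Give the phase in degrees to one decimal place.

40.2°

∠(j0.349 + 0.349) = arctan(0.349/0.349) = 45.00°
∠(j0.349 + 4.2) = arctan(0.349/4.2) = 4.75°
∠T(j0.349) = 45.00° − 4.75° = 40.25°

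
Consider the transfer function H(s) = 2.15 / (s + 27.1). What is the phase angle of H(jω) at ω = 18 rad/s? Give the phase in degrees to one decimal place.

∠(j18 + 27.1) = arctan(18/27.1) = 33.59°
∠H(j18) = −33.59° = -33.59°

-33.6°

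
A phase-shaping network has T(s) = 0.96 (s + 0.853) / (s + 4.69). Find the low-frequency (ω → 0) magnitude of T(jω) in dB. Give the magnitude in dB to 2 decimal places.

-15.16 dB

T(0) = 0.96 × 0.853 / 4.69 = 0.1746
20 log₁₀(0.1746) = -15.159 dB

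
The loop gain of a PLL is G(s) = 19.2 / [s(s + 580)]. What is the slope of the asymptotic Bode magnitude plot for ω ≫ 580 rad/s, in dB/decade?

With 0 zeros and 2 poles, the high-frequency asymptotic slope is 20 × (0 − 2) = -40 dB/decade.

-40 dB/decade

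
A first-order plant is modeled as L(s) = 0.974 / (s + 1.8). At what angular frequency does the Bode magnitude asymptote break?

The single real pole at s = −1.8 gives a corner at ω = 1.8 rad/s.

1.8 rad/s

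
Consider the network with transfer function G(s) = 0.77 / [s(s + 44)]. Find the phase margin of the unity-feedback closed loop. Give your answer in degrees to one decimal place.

Gain crossover: |G(jω)| = 1 at ω ≈ 0.0175 rad/s.
∠G(j0.0175) = −90° − arctan(0.0175/44) ≈ -90.02°
PM = 180° + (-90.02°) = 89.98°

90.0°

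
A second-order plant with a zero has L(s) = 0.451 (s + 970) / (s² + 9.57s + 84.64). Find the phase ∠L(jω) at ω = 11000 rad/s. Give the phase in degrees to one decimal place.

∠(j11000 + 970) = arctan(11000/970) = 84.96°
∠[(j11000)² + 9.57(j11000) + 84.64] = ∠[-1.21e+08 + j1.0527e+05] = 179.95°
∠L(j11000) = 84.96° − 179.95° = -94.99°

-95.0°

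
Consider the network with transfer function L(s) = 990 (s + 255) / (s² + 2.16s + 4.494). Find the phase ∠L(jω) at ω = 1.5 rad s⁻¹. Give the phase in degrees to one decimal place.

∠(j1.5 + 255) = arctan(1.5/255) = 0.34°
∠[(j1.5)² + 2.16(j1.5) + 4.494] = ∠[2.244 + j3.24] = 55.29°
∠L(j1.5) = 0.34° − 55.29° = -54.96°

-55.0°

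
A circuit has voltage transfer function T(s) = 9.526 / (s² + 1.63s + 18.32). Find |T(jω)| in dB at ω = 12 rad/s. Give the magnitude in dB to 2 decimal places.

-22.51 dB

|(j12)² + 1.63(j12) + 18.32| = |-125.68 + j19.56| = 127.2
|T(j12)| = 9.526 / 127.2 = 0.074894
20 log₁₀(0.074894) = -22.511 dB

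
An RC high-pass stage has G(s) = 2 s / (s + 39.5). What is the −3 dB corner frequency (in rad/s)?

39.5 rad/s

For a single-pole high-pass, the −3 dB point is at the pole: ω = 39.5 rad/s.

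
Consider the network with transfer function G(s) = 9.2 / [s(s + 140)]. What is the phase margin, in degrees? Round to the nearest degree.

90°

Gain crossover: |G(jω)| = 1 at ω ≈ 0.0657 rad s⁻¹.
∠G(j0.0657) = −90° − arctan(0.0657/140) ≈ -90.03°
PM = 180° + (-90.03°) = 89.97°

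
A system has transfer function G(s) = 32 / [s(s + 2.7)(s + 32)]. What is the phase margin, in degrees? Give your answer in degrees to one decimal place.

Gain crossover: |G(jω)| = 1 at ω ≈ 0.367 rad s⁻¹.
∠G(j0.367) = −90° − arctan(0.367/2.7) − arctan(0.367/32) ≈ -98.40°
PM = 180° + (-98.40°) = 81.60°

81.6°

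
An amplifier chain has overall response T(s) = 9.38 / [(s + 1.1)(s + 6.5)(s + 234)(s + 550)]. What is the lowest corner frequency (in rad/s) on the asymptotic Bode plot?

Break frequencies occur at each pole and zero magnitude: 1.1 rad/s, 6.5 rad/s, 234 rad/s, 550 rad/s.
The lowest is 1.1 rad/s.

1.1 rad/s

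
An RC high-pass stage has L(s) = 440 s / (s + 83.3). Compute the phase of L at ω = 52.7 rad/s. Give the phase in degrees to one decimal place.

57.7°

∠(j52.7) = 90.00°
∠(j52.7 + 83.3) = arctan(52.7/83.3) = 32.32°
∠L(j52.7) = 90.00° − 32.32° = 57.68°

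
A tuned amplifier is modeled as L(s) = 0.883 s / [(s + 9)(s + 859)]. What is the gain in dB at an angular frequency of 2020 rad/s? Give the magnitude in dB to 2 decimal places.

|j2020| = 2020
|j2020 + 9| = √(2020² + 9²) = 2020
|j2020 + 859| = √(2020² + 859²) = 2195
|L(j2020)| = 0.883 × 2020 / (2020 × 2195) = 0.00040226
20 log₁₀(0.00040226) = -67.910 dB

-67.91 dB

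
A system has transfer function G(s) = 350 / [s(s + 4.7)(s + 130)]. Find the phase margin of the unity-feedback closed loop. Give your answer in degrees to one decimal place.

82.9 deg

Gain crossover: |G(jω)| = 1 at ω ≈ 0.569 rad s⁻¹.
∠G(j0.569) = −90° − arctan(0.569/4.7) − arctan(0.569/130) ≈ -97.15°
PM = 180° + (-97.15°) = 82.85°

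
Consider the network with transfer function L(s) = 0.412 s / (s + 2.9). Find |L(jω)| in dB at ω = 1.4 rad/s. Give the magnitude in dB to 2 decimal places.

|j1.4| = 1.4
|j1.4 + 2.9| = √(1.4² + 2.9²) = 3.22
|L(j1.4)| = 0.412 × 1.4 / 3.22 = 0.17912
20 log₁₀(0.17912) = -14.937 dB

-14.94 dB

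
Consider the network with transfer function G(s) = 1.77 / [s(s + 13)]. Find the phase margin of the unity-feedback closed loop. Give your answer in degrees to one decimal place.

89.4°

Gain crossover: |G(jω)| = 1 at ω ≈ 0.136 rad s⁻¹.
∠G(j0.136) = −90° − arctan(0.136/13) ≈ -90.60°
PM = 180° + (-90.60°) = 89.40°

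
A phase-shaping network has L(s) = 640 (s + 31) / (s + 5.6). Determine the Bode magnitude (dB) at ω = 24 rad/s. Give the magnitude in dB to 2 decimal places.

60.16 dB

|j24 + 31| = √(24² + 31²) = 39.2
|j24 + 5.6| = √(24² + 5.6²) = 24.64
|L(j24)| = 640 × 39.2 / 24.64 = 1018.1
20 log₁₀(1018.1) = 60.156 dB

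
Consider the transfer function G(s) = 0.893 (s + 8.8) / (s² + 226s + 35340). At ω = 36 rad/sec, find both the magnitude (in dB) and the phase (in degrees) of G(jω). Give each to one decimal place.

|G| = -60.5 dB, ∠G = 62.8°

|j36 + 8.8| = √(36² + 8.8²) = 37.06
|(j36)² + 226(j36) + 35340| = |34044 + j8136| = 3.5e+04
|G(j36)| = 0.893 × 37.06 / 3.5e+04 = 0.00094549
20 log₁₀(0.00094549) = -60.49 dB
∠(j36 + 8.8) = arctan(36/8.8) = 76.26°
∠[(j36)² + 226(j36) + 35340] = ∠[34044 + j8136] = 13.44°
∠G(j36) = 76.26° − 13.44° = 62.82°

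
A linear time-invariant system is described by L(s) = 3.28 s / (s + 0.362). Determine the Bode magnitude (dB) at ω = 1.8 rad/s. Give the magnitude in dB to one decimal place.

|j1.8| = 1.8
|j1.8 + 0.362| = √(1.8² + 0.362²) = 1.836
|L(j1.8)| = 3.28 × 1.8 / 1.836 = 3.2156
20 log₁₀(3.2156) = 10.15 dB

10.1 dB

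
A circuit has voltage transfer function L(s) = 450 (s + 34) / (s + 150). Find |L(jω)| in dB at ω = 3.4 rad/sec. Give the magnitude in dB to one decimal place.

40.2 dB

|j3.4 + 34| = √(3.4² + 34²) = 34.17
|j3.4 + 150| = √(3.4² + 150²) = 150
|L(j3.4)| = 450 × 34.17 / 150 = 102.48
20 log₁₀(102.48) = 40.21 dB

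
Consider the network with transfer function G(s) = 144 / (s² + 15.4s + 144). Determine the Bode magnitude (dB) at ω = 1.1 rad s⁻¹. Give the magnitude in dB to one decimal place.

|(j1.1)² + 15.4(j1.1) + 144| = |142.79 + j16.94| = 143.8
|G(j1.1)| = 144 / 143.8 = 1.0015
20 log₁₀(1.0015) = 0.01 dB

0.0 dB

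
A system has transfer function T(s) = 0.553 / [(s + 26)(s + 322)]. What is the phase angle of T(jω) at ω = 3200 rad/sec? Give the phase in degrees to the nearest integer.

∠(j3200 + 26) = arctan(3200/26) = 89.53°
∠(j3200 + 322) = arctan(3200/322) = 84.25°
∠T(j3200) = − (89.53° + 84.25°) = -173.79°

-174°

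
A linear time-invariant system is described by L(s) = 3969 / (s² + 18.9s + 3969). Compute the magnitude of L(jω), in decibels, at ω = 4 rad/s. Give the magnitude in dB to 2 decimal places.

0.03 dB

|(j4)² + 18.9(j4) + 3969| = |3953 + j75.6| = 3954
|L(j4)| = 3969 / 3954 = 1.0039
20 log₁₀(1.0039) = 0.033 dB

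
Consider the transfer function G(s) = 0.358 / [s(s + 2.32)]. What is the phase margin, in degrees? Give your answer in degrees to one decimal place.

86.2°

Gain crossover: |G(jω)| = 1 at ω ≈ 0.154 rad/sec.
∠G(j0.154) = −90° − arctan(0.154/2.32) ≈ -93.80°
PM = 180° + (-93.80°) = 86.20°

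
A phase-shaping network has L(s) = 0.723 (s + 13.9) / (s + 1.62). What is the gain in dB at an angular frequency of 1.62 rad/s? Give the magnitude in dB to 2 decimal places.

|j1.62 + 13.9| = √(1.62² + 13.9²) = 13.99
|j1.62 + 1.62| = √(1.62² + 1.62²) = 2.291
|L(j1.62)| = 0.723 × 13.99 / 2.291 = 4.4162
20 log₁₀(4.4162) = 12.901 dB

12.90 dB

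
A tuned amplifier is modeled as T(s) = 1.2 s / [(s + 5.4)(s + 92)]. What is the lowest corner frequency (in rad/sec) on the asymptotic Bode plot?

5.4 rad/sec

Break frequencies occur at each pole and zero magnitude: 5.4 rad/sec, 92 rad/sec.
The lowest is 5.4 rad/sec.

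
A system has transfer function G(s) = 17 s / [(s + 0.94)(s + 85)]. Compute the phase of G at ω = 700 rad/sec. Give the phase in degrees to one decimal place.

-83.0 deg

∠(j700) = 90.00°
∠(j700 + 0.94) = arctan(700/0.94) = 89.92°
∠(j700 + 85) = arctan(700/85) = 83.08°
∠G(j700) = 90.00° − (89.92° + 83.08°) = -83.00°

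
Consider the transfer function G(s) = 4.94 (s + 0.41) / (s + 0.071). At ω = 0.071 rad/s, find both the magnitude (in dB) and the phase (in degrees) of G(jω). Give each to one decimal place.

|G| = 26.2 dB, ∠G = -35.2°

|j0.071 + 0.41| = √(0.071² + 0.41²) = 0.4161
|j0.071 + 0.071| = √(0.071² + 0.071²) = 0.1004
|G(j0.071)| = 4.94 × 0.4161 / 0.1004 = 20.472
20 log₁₀(20.472) = 26.22 dB
∠(j0.071 + 0.41) = arctan(0.071/0.41) = 9.82°
∠(j0.071 + 0.071) = arctan(0.071/0.071) = 45.00°
∠G(j0.071) = 9.82° − 45.00° = -35.18°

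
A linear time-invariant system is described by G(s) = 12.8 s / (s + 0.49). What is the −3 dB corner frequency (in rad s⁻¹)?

0.49 rad s⁻¹

For a single-pole high-pass, the −3 dB point is at the pole: ω = 0.49 rad s⁻¹.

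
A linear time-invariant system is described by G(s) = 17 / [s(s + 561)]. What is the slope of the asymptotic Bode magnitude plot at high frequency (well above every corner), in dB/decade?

-40 dB/decade

With 0 zeros and 2 poles, the high-frequency asymptotic slope is 20 × (0 − 2) = -40 dB/decade.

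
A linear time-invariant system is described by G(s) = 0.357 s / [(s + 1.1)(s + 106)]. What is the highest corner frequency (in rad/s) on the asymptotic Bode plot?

106 rad/s

Break frequencies occur at each pole and zero magnitude: 1.1 rad/s, 106 rad/s.
The highest is 106 rad/s.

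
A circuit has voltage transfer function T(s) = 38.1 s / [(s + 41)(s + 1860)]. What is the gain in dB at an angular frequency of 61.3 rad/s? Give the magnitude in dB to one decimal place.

-35.4 dB

|j61.3| = 61.3
|j61.3 + 41| = √(61.3² + 41²) = 73.75
|j61.3 + 1860| = √(61.3² + 1860²) = 1861
|T(j61.3)| = 38.1 × 61.3 / (73.75 × 1861) = 0.017017
20 log₁₀(0.017017) = -35.38 dB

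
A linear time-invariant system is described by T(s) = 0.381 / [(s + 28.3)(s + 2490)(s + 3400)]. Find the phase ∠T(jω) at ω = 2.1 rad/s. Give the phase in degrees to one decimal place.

-4.3°

∠(j2.1 + 28.3) = arctan(2.1/28.3) = 4.24°
∠(j2.1 + 2490) = arctan(2.1/2490) = 0.05°
∠(j2.1 + 3400) = arctan(2.1/3400) = 0.04°
∠T(j2.1) = − (4.24° + 0.05° + 0.04°) = -4.33°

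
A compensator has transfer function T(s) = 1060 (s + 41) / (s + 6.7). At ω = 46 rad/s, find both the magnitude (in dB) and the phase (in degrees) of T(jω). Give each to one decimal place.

|j46 + 41| = √(46² + 41²) = 61.62
|j46 + 6.7| = √(46² + 6.7²) = 46.49
|T(j46)| = 1060 × 61.62 / 46.49 = 1405.1
20 log₁₀(1405.1) = 62.95 dB
∠(j46 + 41) = arctan(46/41) = 48.29°
∠(j46 + 6.7) = arctan(46/6.7) = 81.71°
∠T(j46) = 48.29° − 81.71° = -33.42°

|T| = 63.0 dB, ∠T = -33.4 deg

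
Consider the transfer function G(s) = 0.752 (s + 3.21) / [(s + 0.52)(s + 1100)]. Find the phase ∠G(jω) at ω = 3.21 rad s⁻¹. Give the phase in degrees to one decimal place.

-36.0°

∠(j3.21 + 3.21) = arctan(3.21/3.21) = 45.00°
∠(j3.21 + 0.52) = arctan(3.21/0.52) = 80.80°
∠(j3.21 + 1100) = arctan(3.21/1100) = 0.17°
∠G(j3.21) = 45.00° − (80.80° + 0.17°) = -35.97°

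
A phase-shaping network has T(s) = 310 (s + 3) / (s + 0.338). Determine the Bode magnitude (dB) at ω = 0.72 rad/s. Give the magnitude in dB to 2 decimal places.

61.60 dB

|j0.72 + 3| = √(0.72² + 3²) = 3.085
|j0.72 + 0.338| = √(0.72² + 0.338²) = 0.7954
|T(j0.72)| = 310 × 3.085 / 0.7954 = 1202.4
20 log₁₀(1202.4) = 61.601 dB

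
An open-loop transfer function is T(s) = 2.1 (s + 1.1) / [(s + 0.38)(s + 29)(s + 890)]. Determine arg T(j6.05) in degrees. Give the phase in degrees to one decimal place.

∠(j6.05 + 1.1) = arctan(6.05/1.1) = 79.70°
∠(j6.05 + 0.38) = arctan(6.05/0.38) = 86.41°
∠(j6.05 + 29) = arctan(6.05/29) = 11.78°
∠(j6.05 + 890) = arctan(6.05/890) = 0.39°
∠T(j6.05) = 79.70° − (86.41° + 11.78° + 0.39°) = -18.88°

-18.9°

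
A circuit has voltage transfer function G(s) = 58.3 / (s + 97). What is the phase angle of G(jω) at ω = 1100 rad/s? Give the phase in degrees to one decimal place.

∠(j1100 + 97) = arctan(1100/97) = 84.96°
∠G(j1100) = −84.96° = -84.96°

-85.0°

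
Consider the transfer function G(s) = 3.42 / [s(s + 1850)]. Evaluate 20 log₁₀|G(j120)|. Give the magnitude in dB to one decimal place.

-96.3 dB

|j120 + 1850| = √(120² + 1850²) = 1854
|j120| = 120
|G(j120)| = 3.42 / (1854 × 120) = 1.5373e-05
20 log₁₀(1.5373e-05) = -96.26 dB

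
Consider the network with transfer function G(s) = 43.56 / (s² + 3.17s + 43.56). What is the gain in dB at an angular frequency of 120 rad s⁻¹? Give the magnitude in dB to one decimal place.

|(j120)² + 3.17(j120) + 43.56| = |-14356 + j380.4| = 1.436e+04
|G(j120)| = 43.56 / 1.436e+04 = 0.0030331
20 log₁₀(0.0030331) = -50.36 dB

-50.4 dB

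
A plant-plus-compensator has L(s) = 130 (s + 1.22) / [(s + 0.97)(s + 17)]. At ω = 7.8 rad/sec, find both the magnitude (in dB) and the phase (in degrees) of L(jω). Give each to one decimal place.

|L| = 16.9 dB, ∠L = -26.4°

|j7.8 + 1.22| = √(7.8² + 1.22²) = 7.895
|j7.8 + 0.97| = √(7.8² + 0.97²) = 7.86
|j7.8 + 17| = √(7.8² + 17²) = 18.7
|L(j7.8)| = 130 × 7.895 / (7.86 × 18.7) = 6.9811
20 log₁₀(6.9811) = 16.88 dB
∠(j7.8 + 1.22) = arctan(7.8/1.22) = 81.11°
∠(j7.8 + 0.97) = arctan(7.8/0.97) = 82.91°
∠(j7.8 + 17) = arctan(7.8/17) = 24.65°
∠L(j7.8) = 81.11° − (82.91° + 24.65°) = -26.45°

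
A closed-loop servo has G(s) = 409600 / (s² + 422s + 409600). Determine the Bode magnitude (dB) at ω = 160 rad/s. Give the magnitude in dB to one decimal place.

|(j160)² + 422(j160) + 409600| = |3.84e+05 + j67520| = 3.899e+05
|G(j160)| = 409600 / 3.899e+05 = 1.0506
20 log₁₀(1.0506) = 0.43 dB

0.4 dB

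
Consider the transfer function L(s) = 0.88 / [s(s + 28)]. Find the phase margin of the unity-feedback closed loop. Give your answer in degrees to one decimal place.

Gain crossover: |L(jω)| = 1 at ω ≈ 0.0314 rad/sec.
∠L(j0.0314) = −90° − arctan(0.0314/28) ≈ -90.06°
PM = 180° + (-90.06°) = 89.94°

89.9°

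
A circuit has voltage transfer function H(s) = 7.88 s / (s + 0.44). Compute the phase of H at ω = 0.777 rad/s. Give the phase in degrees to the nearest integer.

30°

∠(j0.777) = 90.00°
∠(j0.777 + 0.44) = arctan(0.777/0.44) = 60.48°
∠H(j0.777) = 90.00° − 60.48° = 29.52°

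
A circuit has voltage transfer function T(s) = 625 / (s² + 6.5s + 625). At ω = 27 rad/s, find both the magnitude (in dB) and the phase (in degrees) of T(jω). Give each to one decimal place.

|(j27)² + 6.5(j27) + 625| = |-104 + j175.5| = 204
|T(j27)| = 625 / 204 = 3.0637
20 log₁₀(3.0637) = 9.72 dB
∠[(j27)² + 6.5(j27) + 625] = ∠[-104 + j175.5] = 120.65°
∠T(j27) = −120.65° = -120.65°

|T| = 9.7 dB, ∠T = -120.7°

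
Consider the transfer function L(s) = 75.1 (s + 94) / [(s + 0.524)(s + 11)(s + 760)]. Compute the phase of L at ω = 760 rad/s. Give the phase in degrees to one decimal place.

∠(j760 + 94) = arctan(760/94) = 82.95°
∠(j760 + 0.524) = arctan(760/0.524) = 89.96°
∠(j760 + 11) = arctan(760/11) = 89.17°
∠(j760 + 760) = arctan(760/760) = 45.00°
∠L(j760) = 82.95° − (89.96° + 89.17° + 45.00°) = -141.18°

-141.2°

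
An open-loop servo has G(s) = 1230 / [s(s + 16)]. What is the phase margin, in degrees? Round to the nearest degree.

Gain crossover: |G(jω)| = 1 at ω ≈ 33.3 rad s⁻¹.
∠G(j33.3) = −90° − arctan(33.3/16) ≈ -154.33°
PM = 180° + (-154.33°) = 25.67°

26 deg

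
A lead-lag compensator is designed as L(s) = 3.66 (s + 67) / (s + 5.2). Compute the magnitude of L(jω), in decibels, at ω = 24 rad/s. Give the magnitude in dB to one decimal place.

20.5 dB

|j24 + 67| = √(24² + 67²) = 71.17
|j24 + 5.2| = √(24² + 5.2²) = 24.56
|L(j24)| = 3.66 × 71.17 / 24.56 = 10.607
20 log₁₀(10.607) = 20.51 dB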